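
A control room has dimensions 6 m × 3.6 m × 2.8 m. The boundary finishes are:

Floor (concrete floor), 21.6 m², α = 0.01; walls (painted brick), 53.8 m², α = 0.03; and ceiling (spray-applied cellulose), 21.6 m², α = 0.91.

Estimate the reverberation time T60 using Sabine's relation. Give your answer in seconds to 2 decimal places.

A = Σ Sᵢαᵢ = 21.6·0.01 + 53.8·0.03 + 21.6·0.91 = 21.486 sabins.
Room volume: 60.48 m³.
T = 0.161 V/A = 0.161·60.48/21.486 = 0.45 s.

0.45 s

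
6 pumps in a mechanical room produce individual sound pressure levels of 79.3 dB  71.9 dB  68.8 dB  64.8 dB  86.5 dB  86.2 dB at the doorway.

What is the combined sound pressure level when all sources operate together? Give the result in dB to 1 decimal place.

89.9 dB

Converting to relative power and adding: 10^(79.3/10) + 10^(71.9/10) + 10^(68.8/10) + 10^(64.8/10) + 10^(86.5/10) + 10^(86.2/10) = 9.748e+08.
L_total = 10·log₁₀(9.748e+08) = 89.9 dB.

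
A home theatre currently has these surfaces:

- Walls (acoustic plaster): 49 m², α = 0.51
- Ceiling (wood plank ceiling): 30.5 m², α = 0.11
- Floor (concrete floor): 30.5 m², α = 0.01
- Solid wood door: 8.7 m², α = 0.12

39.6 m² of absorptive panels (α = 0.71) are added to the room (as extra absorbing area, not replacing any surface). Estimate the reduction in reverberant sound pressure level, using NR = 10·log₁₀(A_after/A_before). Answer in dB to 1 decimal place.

2.9 dB

Equivalent absorption area: A_before = 49·0.51 + 30.5·0.11 + 30.5·0.01 + 8.7·0.12 = 29.694 m².
Added absorption = 39.6 × 0.71 = 28.116 sabins.
New total A_after = 57.810 sabins.
Reduction = 10 log₁₀(A_after/A_before) = 10 log₁₀(1.9469) = 2.9 dB.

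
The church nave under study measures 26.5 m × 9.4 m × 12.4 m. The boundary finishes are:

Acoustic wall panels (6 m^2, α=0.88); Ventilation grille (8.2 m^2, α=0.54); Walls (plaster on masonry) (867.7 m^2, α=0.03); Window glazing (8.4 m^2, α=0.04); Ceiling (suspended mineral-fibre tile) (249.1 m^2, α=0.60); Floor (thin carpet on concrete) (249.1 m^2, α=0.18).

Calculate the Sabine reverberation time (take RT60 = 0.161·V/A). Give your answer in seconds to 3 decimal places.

Equivalent absorption area: A = 6×0.88 + 8.2×0.54 + 867.7×0.03 + 8.4×0.04 + 249.1×0.60 + 249.1×0.18 = 230.373 m^2.
V = 26.5·9.4·12.4 = 3088.84 m³.
T = 0.161 V/A = 0.161·3088.84/230.373 = 2.159 s.

2.159 s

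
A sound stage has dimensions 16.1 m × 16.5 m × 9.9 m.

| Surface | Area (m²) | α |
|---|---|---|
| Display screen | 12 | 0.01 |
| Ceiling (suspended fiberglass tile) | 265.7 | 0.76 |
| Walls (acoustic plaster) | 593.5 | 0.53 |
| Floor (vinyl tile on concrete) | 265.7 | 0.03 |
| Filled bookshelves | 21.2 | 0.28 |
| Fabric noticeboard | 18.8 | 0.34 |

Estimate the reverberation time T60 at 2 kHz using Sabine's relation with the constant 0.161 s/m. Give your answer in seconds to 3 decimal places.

0.789 s

Total absorption A = 12*0.01 + 265.7*0.76 + 593.5*0.53 + 265.7*0.03 + 21.2*0.28 + 18.8*0.34
  = 0.120 + 201.932 + 314.555 + 7.971 + 5.936 + 6.392 = 536.906 m² sabins.
Volume V = 16.1 × 16.5 × 9.9 = 2629.935 m³.
RT60 = 0.161 · V / A = 0.161 × 2629.935 / 536.906 = 0.789 s.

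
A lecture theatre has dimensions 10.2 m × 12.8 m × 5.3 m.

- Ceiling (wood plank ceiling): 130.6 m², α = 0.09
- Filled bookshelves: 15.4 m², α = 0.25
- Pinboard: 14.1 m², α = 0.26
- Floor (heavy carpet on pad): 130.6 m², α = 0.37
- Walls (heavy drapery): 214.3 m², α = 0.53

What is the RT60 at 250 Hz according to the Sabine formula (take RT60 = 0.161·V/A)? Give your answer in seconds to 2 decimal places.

Summing Sᵢαᵢ: 11.754 + 3.850 + 3.666 + 48.322 + 113.579 → A = 181.171 sabins.
Volume V = 10.2 × 12.8 × 5.3 = 691.968 m³.
T = 0.161 V/A = 0.161·691.968/181.171 = 0.61 s.

0.61 seconds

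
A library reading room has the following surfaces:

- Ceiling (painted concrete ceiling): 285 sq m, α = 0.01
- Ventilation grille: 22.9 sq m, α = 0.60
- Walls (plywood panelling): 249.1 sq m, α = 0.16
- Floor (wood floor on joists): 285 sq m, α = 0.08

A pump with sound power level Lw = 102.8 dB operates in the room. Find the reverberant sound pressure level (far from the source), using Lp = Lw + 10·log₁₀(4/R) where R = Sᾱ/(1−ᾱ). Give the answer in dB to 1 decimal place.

89.4 dB

A = 79.246 sabins; S = 842.0 sq m.
ᾱ = 0.0941, so room constant R = A/(1−ᾱ) = 87.478 sq m.
Lp = Lw + 10 log₁₀(4/R) = 102.8 -13.40 = 89.4 dB.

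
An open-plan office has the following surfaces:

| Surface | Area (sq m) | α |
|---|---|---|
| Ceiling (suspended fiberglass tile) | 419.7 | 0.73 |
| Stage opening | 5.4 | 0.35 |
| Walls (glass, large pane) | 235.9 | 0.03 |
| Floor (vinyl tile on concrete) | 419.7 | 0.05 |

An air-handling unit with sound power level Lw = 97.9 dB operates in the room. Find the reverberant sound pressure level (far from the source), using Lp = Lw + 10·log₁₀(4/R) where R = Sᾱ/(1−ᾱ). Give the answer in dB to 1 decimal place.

77.0 dB

Σ(Sᵢαᵢ) = 419.7·0.73 + 5.4·0.35 + 235.9·0.03 + 419.7·0.05 = 336.333; total area S = 1080.7 sq m.
ᾱ = 336.333/1080.7 = 0.3112; R = Sᾱ/(1−ᾱ) = 336.333/(1−0.3112) = 488.288 sq m.
Lp = Lw + 10 log₁₀(4/R) = 97.9 -20.87 = 77.0 dB.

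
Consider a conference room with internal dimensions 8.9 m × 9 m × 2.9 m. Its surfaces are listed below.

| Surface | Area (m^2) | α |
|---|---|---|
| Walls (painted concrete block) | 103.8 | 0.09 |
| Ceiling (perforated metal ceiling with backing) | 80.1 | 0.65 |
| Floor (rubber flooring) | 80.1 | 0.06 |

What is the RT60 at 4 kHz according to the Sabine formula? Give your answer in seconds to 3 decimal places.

Equivalent absorption area: A = 103.8*0.09 + 80.1*0.65 + 80.1*0.06 = 66.213 m^2.
Room volume: 232.29 m³.
Sabine: RT60 = 0.161 × 232.29 / 66.213 = 0.565 s.

0.565 seconds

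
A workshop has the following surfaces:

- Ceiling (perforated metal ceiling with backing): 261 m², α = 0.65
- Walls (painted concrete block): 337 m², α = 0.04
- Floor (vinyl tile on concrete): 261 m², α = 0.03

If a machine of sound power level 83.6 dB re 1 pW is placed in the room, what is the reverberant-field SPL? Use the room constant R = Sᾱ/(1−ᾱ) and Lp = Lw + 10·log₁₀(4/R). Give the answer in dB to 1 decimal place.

Σ(Sᵢαᵢ) = 261×0.65 + 337×0.04 + 261×0.03 = 190.960; total area S = 859.0 m².
ᾱ = 0.2223, so room constant R = A/(1−ᾱ) = 245.545 m².
Lp = Lw + 10 log₁₀(4/R) = 83.6 -17.88 = 65.7 dB.

65.7 dB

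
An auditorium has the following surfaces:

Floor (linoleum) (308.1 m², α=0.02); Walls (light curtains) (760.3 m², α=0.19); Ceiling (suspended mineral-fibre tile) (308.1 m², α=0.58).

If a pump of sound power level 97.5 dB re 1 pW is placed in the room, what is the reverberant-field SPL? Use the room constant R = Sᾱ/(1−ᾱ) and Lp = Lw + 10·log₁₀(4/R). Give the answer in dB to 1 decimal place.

Σ(Sᵢαᵢ) = 308.1·0.02 + 760.3·0.19 + 308.1·0.58 = 329.317; total area S = 1376.5 m².
ᾱ = 329.317/1376.5 = 0.2392; R = Sᾱ/(1−ᾱ) = 329.317/(1−0.2392) = 432.856 m².
Lp = Lw + 10 log₁₀(4/R) = 97.5 -20.34 = 77.2 dB.

77.2 dB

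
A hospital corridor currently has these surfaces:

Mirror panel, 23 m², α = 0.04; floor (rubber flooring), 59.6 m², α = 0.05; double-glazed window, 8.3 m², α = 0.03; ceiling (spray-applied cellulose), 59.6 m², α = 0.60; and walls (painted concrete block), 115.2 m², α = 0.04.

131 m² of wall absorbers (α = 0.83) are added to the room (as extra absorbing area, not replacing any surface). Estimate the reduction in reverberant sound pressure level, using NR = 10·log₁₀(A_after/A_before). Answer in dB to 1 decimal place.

Equivalent absorption area: A_before = 23*0.04 + 59.6*0.05 + 8.3*0.03 + 59.6*0.60 + 115.2*0.04 = 44.517 m².
Treatment contributes 131·0.83 = 108.730 sabins.
New total A_after = 153.247 sabins.
Reduction = 10 log₁₀(A_after/A_before) = 10 log₁₀(3.4424) = 5.4 dB.

5.4 dB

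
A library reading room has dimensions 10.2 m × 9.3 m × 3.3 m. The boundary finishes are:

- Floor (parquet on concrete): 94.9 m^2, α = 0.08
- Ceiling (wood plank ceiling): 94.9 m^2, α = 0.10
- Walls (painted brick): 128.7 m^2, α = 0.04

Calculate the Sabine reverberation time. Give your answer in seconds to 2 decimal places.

2.27 s

Summing Sᵢαᵢ: 7.592 + 9.490 + 5.148 → A = 22.230 sabins.
Room volume: 313.038 m³.
RT60 = 0.161 · V / A = 0.161 × 313.038 / 22.230 = 2.27 s.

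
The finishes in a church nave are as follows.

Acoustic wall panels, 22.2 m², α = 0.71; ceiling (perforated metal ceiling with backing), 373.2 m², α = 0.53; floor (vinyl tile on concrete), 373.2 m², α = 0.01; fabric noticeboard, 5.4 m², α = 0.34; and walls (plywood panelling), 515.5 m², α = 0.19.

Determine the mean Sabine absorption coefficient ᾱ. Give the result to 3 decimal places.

0.246

Total surface area S = 1289.5 m².
A = 22.2·0.71 + 373.2·0.53 + 373.2·0.01 + 5.4·0.34 + 515.5·0.19 = 317.071 sabins.
ᾱ = A/S = 0.246.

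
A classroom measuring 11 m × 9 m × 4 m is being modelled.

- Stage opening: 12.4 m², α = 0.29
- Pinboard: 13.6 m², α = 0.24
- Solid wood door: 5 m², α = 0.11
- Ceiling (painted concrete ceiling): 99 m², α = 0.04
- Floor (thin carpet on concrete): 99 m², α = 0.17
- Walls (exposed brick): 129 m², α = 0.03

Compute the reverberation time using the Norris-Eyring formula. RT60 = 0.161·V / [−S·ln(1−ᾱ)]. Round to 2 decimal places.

1.90 seconds

Total surface area S = 12.4 + 13.6 + 5 + 99 + 99 + 129 = 358.0 m².
Absorption A = 12.4×0.29 + 13.6×0.24 + 5×0.11 + 99×0.04 + 99×0.17 + 129×0.03 = 32.070 sabins.
ᾱ = 32.070 / 358.0 = 0.0896.
−S·ln(1−ᾱ) = −358.0 × ln(1 − 0.0896) = 33.606.
V = 11 × 9 × 4 = 396 m³.
T = 0.161·V/[−S·ln(1−ᾱ)] = 0.161·396/33.606 = 1.90 s.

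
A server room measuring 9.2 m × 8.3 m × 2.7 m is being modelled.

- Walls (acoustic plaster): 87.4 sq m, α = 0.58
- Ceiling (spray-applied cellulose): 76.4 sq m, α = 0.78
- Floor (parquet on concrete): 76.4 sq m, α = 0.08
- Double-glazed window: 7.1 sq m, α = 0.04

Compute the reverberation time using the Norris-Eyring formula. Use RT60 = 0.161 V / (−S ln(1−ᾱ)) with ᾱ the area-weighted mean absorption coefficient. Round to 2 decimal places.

Total surface area S = 87.4 + 76.4 + 76.4 + 7.1 = 247.3 sq m.
Σ(Sᵢαᵢ) = 87.4·0.58 + 76.4·0.78 + 76.4·0.08 + 7.1·0.04 = 116.680.
Mean coefficient ᾱ = A/S = 0.4718.
Eyring denominator: −S ln(1−ᾱ) = 157.847.
V = 9.2 × 8.3 × 2.7 = 206.172 m³.
T = 0.161·V/[−S·ln(1−ᾱ)] = 0.161·206.172/157.847 = 0.21 s.

0.21 sec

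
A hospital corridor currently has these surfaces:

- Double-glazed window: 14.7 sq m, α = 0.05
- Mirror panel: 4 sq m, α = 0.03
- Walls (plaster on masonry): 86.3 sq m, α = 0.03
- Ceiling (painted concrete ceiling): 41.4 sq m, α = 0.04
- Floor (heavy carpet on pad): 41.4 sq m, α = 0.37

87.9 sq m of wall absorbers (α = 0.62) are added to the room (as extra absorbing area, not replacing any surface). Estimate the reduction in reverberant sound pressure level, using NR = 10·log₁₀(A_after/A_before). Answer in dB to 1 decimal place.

5.6 dB

A_before = Σ Sᵢαᵢ = 14.7·0.05 + 4·0.03 + 86.3·0.03 + 41.4·0.04 + 41.4·0.37 = 20.418 sabins.
Treatment contributes 87.9·0.62 = 54.498 sabins.
New total A_after = 74.916 sabins.
NR = 10·log₁₀(74.916/20.418) = 5.6 dB.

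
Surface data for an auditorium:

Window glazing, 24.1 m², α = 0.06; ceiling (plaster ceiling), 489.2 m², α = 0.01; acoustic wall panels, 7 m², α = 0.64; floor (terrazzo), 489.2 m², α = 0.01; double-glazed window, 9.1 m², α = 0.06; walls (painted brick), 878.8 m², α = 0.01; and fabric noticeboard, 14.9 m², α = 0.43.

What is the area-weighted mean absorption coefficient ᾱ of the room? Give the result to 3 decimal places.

0.016

Total surface area S = 1912.3 m².
A = 24.1*0.06 + 489.2*0.01 + 7*0.64 + 489.2*0.01 + 9.1*0.06 + 878.8*0.01 + 14.9*0.43 = 31.451 sabins.
ᾱ = A/S = 0.016.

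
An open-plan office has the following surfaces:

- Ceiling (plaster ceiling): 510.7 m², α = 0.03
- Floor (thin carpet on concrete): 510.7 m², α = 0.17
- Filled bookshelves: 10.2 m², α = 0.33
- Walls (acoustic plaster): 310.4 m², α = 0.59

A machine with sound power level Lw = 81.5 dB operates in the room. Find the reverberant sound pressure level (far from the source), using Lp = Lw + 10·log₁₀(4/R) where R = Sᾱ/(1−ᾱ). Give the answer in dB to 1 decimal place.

A = 288.642 sabins; S = 1342.0 m².
ᾱ = 288.642/1342.0 = 0.2151; R = Sᾱ/(1−ᾱ) = 288.642/(1−0.2151) = 367.744 m².
Lp = Lw + 10 log₁₀(4/R) = 81.5 -19.63 = 61.9 dB.

61.9 dB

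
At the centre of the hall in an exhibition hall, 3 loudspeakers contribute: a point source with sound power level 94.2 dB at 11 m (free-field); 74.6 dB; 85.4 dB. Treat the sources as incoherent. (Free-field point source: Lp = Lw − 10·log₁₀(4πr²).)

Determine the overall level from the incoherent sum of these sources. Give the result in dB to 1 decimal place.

85.8 dB

Source at 11 m: Lp = 94.2 − 10·log₁₀(4π·11²) = 94.2 − 10·log₁₀(1520.531) = 62.4 dB.
Σ 10^(Lᵢ/10) = 3.773e+08.
Combined level = 10 log₁₀(3.773e+08) = 85.8 dB.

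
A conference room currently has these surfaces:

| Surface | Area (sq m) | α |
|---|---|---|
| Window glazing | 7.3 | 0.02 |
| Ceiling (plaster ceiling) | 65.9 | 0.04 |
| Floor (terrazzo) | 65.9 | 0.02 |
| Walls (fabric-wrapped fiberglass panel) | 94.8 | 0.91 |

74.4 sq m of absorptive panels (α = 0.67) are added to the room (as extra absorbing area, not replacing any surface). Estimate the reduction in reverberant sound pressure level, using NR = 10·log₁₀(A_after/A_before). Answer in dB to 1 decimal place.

Summing Sᵢαᵢ: 0.146 + 2.636 + 1.318 + 86.268 → A_before = 90.368 sabins.
Added absorption = 74.4 × 0.67 = 49.848 sabins.
New total A_after = 140.216 sabins.
NR = 10·log₁₀(140.216/90.368) = 1.9 dB.

1.9 dB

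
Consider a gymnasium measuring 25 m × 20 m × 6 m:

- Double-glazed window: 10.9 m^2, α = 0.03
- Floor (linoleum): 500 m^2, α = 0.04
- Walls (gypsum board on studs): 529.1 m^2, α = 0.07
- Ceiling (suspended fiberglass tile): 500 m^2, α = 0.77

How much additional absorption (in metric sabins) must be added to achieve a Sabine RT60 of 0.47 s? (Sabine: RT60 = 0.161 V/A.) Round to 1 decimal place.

Summing Sᵢαᵢ: 0.327 + 20.000 + 37.037 + 385.000 → A₁ = 442.364 sabins.
Target A₂ = 0.161·3000/0.47 = 1027.660 sabins (V = 3000 m³).
Shortfall: 1027.660 − 442.364 = 585.3 sabins.

585.3 sabins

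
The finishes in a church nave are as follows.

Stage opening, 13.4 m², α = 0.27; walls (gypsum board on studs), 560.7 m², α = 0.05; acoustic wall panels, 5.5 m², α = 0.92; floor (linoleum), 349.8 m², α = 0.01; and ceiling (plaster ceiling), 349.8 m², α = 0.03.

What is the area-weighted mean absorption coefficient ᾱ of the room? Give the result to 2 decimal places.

Total surface area S = 1279.2 m².
Σ(Sᵢαᵢ) = 13.4·0.27 + 560.7·0.05 + 5.5·0.92 + 349.8·0.01 + 349.8·0.03 = 50.705.
ᾱ = A/S = 0.04.

0.04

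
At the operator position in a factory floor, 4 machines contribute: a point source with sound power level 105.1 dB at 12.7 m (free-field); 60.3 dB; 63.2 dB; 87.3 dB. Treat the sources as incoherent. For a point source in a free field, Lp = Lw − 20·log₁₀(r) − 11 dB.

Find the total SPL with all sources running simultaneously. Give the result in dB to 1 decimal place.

Source at 12.7 m: Lp = 105.1 − 20·log₁₀(12.7) − 11 = 72.0 dB.
Converting to relative power and adding: 10^(72.0/10) + 10^(60.3/10) + 10^(63.2/10) + 10^(87.3/10) = 5.56e+08.
Combined level = 10 log₁₀(5.56e+08) = 87.5 dB.

87.5 dB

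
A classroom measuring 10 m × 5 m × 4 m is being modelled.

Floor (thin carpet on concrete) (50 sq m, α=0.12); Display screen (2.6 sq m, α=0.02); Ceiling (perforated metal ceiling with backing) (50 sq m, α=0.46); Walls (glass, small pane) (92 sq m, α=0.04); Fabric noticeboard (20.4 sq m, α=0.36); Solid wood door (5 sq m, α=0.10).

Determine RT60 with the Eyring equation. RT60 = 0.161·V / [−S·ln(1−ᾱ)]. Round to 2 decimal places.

S = Σ Sᵢ = 220.0 sq m.
Absorption A = 50·0.12 + 2.6·0.02 + 50·0.46 + 92·0.04 + 20.4·0.36 + 5·0.10 = 40.576 sabins.
ᾱ = 40.576 / 220.0 = 0.1844.
Eyring denominator: −S ln(1−ᾱ) = 44.843.
V = 10 × 5 × 4 = 200 m³.
RT60 = 0.161 × 200 / 44.843 = 0.72 s.

0.72 seconds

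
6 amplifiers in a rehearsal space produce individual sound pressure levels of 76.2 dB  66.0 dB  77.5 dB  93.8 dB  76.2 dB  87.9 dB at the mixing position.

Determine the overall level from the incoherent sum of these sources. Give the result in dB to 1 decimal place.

Converting to relative power and adding: 10^(76.2/10) + 10^(66.0/10) + 10^(77.5/10) + 10^(93.8/10) + 10^(76.2/10) + 10^(87.9/10) = 3.159e+09.
Back to dB: 10·log₁₀ Σ = 95.0 dB.

95.0 dB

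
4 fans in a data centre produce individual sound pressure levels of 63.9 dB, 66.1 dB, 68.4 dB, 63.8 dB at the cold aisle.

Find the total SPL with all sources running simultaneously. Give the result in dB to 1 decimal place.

72.0 dB

Converting to relative power and adding: 10^(63.9/10) + 10^(66.1/10) + 10^(68.4/10) + 10^(63.8/10) = 1.585e+07.
L_total = 10·log₁₀(1.585e+07) = 72.0 dB.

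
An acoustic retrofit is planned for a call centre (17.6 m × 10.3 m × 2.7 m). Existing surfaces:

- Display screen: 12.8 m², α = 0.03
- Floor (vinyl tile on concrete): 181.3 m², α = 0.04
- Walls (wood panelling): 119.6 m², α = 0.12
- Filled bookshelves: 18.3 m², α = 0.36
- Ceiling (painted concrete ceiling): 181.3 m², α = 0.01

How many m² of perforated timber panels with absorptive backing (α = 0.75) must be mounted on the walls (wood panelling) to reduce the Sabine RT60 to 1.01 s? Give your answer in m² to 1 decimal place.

75.6

A₁ = Σ Sᵢαᵢ = 12.8*0.03 + 181.3*0.04 + 119.6*0.12 + 18.3*0.36 + 181.3*0.01 = 30.389 sabins.
V = 489.456 m³. Target absorption A₂ = 0.161 × 489.456 / 1.01 = 78.022 sabins.
ΔA needed = 78.022 − 30.389 = 47.633 sabins.
Net gain per m²: Δα = 0.75 − 0.12 = 0.63.
Area = ΔA/Δα = 47.633/0.63 = 75.6 m².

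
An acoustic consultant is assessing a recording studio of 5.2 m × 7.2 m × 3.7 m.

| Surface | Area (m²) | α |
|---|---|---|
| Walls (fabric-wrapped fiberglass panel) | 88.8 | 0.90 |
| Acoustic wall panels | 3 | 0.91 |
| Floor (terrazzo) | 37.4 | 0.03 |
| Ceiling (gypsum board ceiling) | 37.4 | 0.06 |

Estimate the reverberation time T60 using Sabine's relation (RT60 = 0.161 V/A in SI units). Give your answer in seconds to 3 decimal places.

Equivalent absorption area: A = 88.8*0.90 + 3*0.91 + 37.4*0.03 + 37.4*0.06 = 86.016 m².
Room volume: 138.528 m³.
Sabine: RT60 = 0.161 × 138.528 / 86.016 = 0.259 s.

0.259 seconds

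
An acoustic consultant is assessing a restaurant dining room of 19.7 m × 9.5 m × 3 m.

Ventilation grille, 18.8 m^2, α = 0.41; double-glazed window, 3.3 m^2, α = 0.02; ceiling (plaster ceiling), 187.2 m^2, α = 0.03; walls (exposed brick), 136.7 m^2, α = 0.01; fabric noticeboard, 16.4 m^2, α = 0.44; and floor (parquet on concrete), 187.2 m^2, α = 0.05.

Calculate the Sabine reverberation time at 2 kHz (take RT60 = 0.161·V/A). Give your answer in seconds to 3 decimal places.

Equivalent absorption area: A = 18.8*0.41 + 3.3*0.02 + 187.2*0.03 + 136.7*0.01 + 16.4*0.44 + 187.2*0.05 = 31.333 m^2.
Volume V = 19.7 × 9.5 × 3 = 561.45 m³.
T = 0.161 V/A = 0.161·561.45/31.333 = 2.885 s.

2.885 sec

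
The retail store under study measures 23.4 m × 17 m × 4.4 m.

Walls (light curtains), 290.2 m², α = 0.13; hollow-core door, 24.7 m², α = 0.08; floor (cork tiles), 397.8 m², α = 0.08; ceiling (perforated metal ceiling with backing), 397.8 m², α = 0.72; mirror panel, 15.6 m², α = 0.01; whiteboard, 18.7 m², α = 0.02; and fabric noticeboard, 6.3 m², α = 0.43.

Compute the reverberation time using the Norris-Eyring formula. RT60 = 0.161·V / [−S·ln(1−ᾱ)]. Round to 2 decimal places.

0.65 s

S = Σ Sᵢ = 1151.1 m².
Σ(Sᵢαᵢ) = 290.2×0.13 + 24.7×0.08 + 397.8×0.08 + 397.8×0.72 + 15.6×0.01 + 18.7×0.02 + 6.3×0.43 = 361.181.
Mean coefficient ᾱ = A/S = 0.3138.
−S·ln(1−ᾱ) = −1151.1 × ln(1 − 0.3138) = 433.488.
V = 23.4 × 17 × 4.4 = 1750.32 m³.
T = 0.161·V/[−S·ln(1−ᾱ)] = 0.161·1750.32/433.488 = 0.65 s.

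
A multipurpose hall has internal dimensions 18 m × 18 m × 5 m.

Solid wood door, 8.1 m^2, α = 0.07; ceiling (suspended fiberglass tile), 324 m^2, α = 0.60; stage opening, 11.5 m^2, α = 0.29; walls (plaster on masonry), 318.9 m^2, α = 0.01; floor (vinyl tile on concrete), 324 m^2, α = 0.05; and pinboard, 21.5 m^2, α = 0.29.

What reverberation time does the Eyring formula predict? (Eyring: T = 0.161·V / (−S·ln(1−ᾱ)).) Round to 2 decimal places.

S = Σ Sᵢ = 1008.0 m^2.
Absorption A = 8.1·0.07 + 324·0.60 + 11.5·0.29 + 318.9·0.01 + 324·0.05 + 21.5·0.29 = 223.926 sabins.
Mean coefficient ᾱ = A/S = 0.2221.
−S·ln(1−ᾱ) = −1008.0 × ln(1 − 0.2221) = 253.167.
V = 18 × 18 × 5 = 1620 m³.
RT60 = 0.161 × 1620 / 253.167 = 1.03 s.

1.03 sec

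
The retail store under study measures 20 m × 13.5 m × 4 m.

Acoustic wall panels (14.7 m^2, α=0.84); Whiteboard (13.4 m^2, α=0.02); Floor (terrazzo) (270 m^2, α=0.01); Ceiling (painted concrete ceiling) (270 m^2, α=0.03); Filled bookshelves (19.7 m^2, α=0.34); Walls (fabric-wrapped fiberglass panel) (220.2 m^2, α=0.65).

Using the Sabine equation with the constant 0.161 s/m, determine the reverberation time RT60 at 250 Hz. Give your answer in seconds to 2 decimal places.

1.00 sec

A = Σ Sᵢαᵢ = 14.7·0.84 + 13.4·0.02 + 270·0.01 + 270·0.03 + 19.7·0.34 + 220.2·0.65 = 173.244 sabins.
Room volume: 1080 m³.
T = 0.161 V/A = 0.161·1080/173.244 = 1.00 s.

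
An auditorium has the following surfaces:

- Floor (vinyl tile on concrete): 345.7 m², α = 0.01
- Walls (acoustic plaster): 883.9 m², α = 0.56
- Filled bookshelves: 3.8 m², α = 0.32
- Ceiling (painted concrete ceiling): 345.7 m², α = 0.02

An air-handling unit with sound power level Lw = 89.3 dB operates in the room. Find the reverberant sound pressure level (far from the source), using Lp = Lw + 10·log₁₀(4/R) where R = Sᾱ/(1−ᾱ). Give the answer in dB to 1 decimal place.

A = 506.571 sabins; S = 1579.1 m².
ᾱ = 0.3208, so room constant R = A/(1−ᾱ) = 745.835 m².
Lp = 89.3 + 10·log₁₀(4/745.835) = 89.3 + (-22.71) = 66.6 dB.

66.6 dB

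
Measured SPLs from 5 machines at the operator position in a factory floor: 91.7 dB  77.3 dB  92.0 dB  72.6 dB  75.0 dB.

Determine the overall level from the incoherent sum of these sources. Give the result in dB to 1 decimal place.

95.0 dB

Σ 10^(Lᵢ/10) = 3.168e+09.
Combined level = 10 log₁₀(3.168e+09) = 95.0 dB.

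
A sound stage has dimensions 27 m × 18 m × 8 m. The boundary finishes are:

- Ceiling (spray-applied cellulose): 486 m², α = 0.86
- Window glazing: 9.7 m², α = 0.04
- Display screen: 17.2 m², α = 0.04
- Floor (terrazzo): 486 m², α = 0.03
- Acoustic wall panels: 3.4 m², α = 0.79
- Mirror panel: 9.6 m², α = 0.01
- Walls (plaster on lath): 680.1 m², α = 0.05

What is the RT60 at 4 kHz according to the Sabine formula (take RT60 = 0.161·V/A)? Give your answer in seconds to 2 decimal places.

A = Σ Sᵢαᵢ = 486·0.86 + 9.7·0.04 + 17.2·0.04 + 486·0.03 + 3.4·0.79 + 9.6·0.01 + 680.1·0.05 = 470.403 sabins.
Volume V = 27 × 18 × 8 = 3888 m³.
RT60 = 0.161 · V / A = 0.161 × 3888 / 470.403 = 1.33 s.

1.33 s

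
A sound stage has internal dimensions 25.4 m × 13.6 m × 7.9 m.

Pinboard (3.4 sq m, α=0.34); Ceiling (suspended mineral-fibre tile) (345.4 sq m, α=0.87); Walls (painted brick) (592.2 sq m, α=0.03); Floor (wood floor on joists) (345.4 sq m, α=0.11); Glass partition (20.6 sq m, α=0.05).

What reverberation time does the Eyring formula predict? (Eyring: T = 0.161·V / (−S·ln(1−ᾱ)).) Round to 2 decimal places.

1.05 sec

Total surface area S = 3.4 + 345.4 + 592.2 + 345.4 + 20.6 = 1307.0 sq m.
Σ(Sᵢαᵢ) = 3.4×0.34 + 345.4×0.87 + 592.2×0.03 + 345.4×0.11 + 20.6×0.05 = 358.444.
Mean coefficient ᾱ = A/S = 0.2742.
−S·ln(1−ᾱ) = −1307.0 × ln(1 − 0.2742) = 418.868.
V = 25.4 × 13.6 × 7.9 = 2728.976 m³.
T = 0.161·V/[−S·ln(1−ᾱ)] = 0.161·2728.976/418.868 = 1.05 s.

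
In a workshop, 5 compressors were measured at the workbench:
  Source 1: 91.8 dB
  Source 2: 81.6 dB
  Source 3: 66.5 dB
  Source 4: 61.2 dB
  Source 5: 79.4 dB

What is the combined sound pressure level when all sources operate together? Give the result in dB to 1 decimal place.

Sum in the linear (power) domain: Σ 10^(Lᵢ/10) = 10^(91.8/10) + 10^(81.6/10) + 10^(66.5/10) + 10^(61.2/10) + 10^(79.4/10) = 1.751e+09.
L_total = 10·log₁₀(1.751e+09) = 92.4 dB.

92.4 dB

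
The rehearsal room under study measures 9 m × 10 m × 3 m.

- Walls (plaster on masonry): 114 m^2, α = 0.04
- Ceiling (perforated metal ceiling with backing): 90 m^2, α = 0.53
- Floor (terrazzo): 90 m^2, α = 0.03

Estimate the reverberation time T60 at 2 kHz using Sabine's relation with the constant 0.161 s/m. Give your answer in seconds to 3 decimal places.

Equivalent absorption area: A = 114×0.04 + 90×0.53 + 90×0.03 = 54.960 m^2.
Volume V = 9 × 10 × 3 = 270 m³.
Sabine: RT60 = 0.161 × 270 / 54.960 = 0.791 s.

0.791 seconds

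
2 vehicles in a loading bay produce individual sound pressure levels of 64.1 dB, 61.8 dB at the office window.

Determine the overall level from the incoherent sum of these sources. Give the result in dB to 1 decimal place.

Converting to relative power and adding: 10^(64.1/10) + 10^(61.8/10) = 4.084e+06.
L_total = 10·log₁₀(4.084e+06) = 66.1 dB.

66.1 dB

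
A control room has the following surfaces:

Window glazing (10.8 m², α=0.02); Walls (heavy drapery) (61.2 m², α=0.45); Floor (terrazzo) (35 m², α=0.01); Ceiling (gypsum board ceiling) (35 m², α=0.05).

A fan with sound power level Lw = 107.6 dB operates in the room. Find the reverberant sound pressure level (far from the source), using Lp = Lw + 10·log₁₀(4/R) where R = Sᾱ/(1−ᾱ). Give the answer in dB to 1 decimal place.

A = 29.856 sabins; S = 142.0 m².
ᾱ = 0.2103, so room constant R = A/(1−ᾱ) = 37.807 m².
Lp = Lw + 10 log₁₀(4/R) = 107.6 -9.76 = 97.8 dB.

97.8 dB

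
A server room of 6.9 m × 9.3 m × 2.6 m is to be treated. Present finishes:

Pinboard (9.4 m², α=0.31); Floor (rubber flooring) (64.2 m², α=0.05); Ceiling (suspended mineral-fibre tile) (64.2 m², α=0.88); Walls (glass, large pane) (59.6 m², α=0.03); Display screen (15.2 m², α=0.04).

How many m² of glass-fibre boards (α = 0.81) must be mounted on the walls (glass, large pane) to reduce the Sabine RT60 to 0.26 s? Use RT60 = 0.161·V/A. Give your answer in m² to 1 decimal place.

Summing Sᵢαᵢ: 2.914 + 3.210 + 56.496 + 1.788 + 0.608 → A₁ = 65.016 sabins.
V = 166.842 m³. Target absorption A₂ = 0.161 × 166.842 / 0.26 = 103.314 sabins.
Absorption to add: 103.314 − 65.016 = 38.298 sabins.
Net gain per m²: Δα = 0.81 − 0.03 = 0.78.
Panel area = 38.298 / 0.78 = 49.1 m².

49.1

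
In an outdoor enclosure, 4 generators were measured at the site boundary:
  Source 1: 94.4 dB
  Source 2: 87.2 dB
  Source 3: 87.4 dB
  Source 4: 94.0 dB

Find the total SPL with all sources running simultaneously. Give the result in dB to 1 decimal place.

98.0 dB

Σ 10^(Lᵢ/10) = 6.34e+09.
Combined level = 10 log₁₀(6.34e+09) = 98.0 dB.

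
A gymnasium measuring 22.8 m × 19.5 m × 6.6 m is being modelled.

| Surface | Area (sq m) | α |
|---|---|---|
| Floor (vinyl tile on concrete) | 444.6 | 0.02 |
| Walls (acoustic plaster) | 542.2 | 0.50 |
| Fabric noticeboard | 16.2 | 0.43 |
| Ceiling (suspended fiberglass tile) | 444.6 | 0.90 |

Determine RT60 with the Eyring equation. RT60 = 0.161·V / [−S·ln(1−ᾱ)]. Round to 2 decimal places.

0.51 s

S = Σ Sᵢ = 1447.6 sq m.
Absorption A = 444.6·0.02 + 542.2·0.50 + 16.2·0.43 + 444.6·0.90 = 687.098 sabins.
Mean coefficient ᾱ = A/S = 0.4746.
Eyring denominator: −S ln(1−ᾱ) = 931.669.
V = 22.8 × 19.5 × 6.6 = 2934.36 m³.
RT60 = 0.161 × 2934.36 / 931.669 = 0.51 s.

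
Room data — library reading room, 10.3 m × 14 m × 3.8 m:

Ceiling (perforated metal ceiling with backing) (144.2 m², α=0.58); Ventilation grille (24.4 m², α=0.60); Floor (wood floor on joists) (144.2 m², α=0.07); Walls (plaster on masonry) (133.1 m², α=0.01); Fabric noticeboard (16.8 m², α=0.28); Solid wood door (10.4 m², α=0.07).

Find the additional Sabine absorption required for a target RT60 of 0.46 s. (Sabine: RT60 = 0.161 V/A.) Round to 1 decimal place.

Total absorption A₁ = 144.2*0.58 + 24.4*0.60 + 144.2*0.07 + 133.1*0.01 + 16.8*0.28 + 10.4*0.07
  = 83.636 + 14.640 + 10.094 + 1.331 + 4.704 + 0.728 = 115.133 m² sabins.
V = 547.96 m³. Required absorption A₂ = 0.161 × 547.96 / 0.46 = 191.786 sabins.
Additional absorption ΔA = 191.786 − 115.133 = 76.7 sabins.

76.7 sabins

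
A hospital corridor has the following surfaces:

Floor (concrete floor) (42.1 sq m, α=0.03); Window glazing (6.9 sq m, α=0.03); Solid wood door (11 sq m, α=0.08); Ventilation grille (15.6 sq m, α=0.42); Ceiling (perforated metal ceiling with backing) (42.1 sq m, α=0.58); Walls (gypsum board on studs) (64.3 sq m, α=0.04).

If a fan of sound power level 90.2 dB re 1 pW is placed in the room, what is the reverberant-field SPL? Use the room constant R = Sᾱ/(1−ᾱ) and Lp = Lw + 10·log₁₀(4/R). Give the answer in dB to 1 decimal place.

A = 35.892 sabins; S = 182.0 sq m.
ᾱ = 0.1972, so room constant R = A/(1−ᾱ) = 44.709 sq m.
Lp = 90.2 + 10·log₁₀(4/44.709) = 90.2 + (-10.48) = 79.7 dB.

79.7 dB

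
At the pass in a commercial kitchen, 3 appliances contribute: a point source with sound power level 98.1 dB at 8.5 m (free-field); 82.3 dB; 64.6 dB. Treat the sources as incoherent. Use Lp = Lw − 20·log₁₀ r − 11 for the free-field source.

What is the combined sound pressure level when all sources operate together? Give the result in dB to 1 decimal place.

Source at 8.5 m: Lp = 98.1 − 20·log₁₀(8.5) − 11 = 68.5 dB.
Converting to relative power and adding: 10^(68.5/10) + 10^(82.3/10) + 10^(64.6/10) = 1.798e+08.
Back to dB: 10·log₁₀ Σ = 82.5 dB.

82.5 dB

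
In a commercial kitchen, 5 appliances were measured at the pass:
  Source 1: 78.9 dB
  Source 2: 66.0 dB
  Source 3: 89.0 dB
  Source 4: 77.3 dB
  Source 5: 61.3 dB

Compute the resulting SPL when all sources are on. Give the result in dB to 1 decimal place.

Σ 10^(Lᵢ/10) = 9.31e+08.
L_total = 10·log₁₀(9.31e+08) = 89.7 dB.

89.7 dB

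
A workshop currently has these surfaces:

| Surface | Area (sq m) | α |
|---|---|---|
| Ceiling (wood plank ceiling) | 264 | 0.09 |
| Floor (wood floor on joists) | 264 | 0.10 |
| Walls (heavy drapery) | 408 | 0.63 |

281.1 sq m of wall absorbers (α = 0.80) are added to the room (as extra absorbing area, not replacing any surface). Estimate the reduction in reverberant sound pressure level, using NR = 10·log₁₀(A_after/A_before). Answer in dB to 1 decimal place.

2.4 dB

Total absorption A_before = 264·0.09 + 264·0.10 + 408·0.63
  = 23.760 + 26.400 + 257.040 = 307.200 sq m sabins.
Added absorption = 281.1 × 0.80 = 224.880 sabins.
A_after = 307.200 + 224.880 = 532.080 sabins.
NR = 10·log₁₀(532.080/307.200) = 2.4 dB.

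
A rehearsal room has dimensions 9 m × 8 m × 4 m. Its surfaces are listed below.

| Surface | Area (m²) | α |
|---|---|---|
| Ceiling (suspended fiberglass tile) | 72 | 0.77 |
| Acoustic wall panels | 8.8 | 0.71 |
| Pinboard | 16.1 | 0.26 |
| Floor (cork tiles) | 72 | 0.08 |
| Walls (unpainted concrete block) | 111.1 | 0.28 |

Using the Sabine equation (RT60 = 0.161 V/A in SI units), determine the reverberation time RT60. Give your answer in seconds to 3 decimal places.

Summing Sᵢαᵢ: 55.440 + 6.248 + 4.186 + 5.760 + 31.108 → A = 102.742 sabins.
Room volume: 288 m³.
RT60 = 0.161 · V / A = 0.161 × 288 / 102.742 = 0.451 s.

0.451 seconds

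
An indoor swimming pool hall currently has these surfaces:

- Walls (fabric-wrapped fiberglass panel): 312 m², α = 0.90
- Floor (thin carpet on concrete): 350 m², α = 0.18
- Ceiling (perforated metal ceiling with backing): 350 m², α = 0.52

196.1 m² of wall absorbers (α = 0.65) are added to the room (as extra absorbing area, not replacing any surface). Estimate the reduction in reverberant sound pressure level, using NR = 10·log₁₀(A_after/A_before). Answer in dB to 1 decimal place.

0.9 dB

Equivalent absorption area: A_before = 312*0.90 + 350*0.18 + 350*0.52 = 525.800 m².
Added absorption = 196.1 × 0.65 = 127.465 sabins.
A_after = 525.800 + 127.465 = 653.265 sabins.
NR = 10·log₁₀(653.265/525.800) = 0.9 dB.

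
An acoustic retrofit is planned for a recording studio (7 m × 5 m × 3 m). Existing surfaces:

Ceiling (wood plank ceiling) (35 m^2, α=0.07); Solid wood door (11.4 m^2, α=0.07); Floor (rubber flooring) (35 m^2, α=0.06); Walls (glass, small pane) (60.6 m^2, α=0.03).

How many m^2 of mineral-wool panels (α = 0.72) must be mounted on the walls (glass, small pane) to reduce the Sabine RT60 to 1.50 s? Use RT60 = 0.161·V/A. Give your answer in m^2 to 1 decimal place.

5.9

Total absorption A₁ = 35·0.07 + 11.4·0.07 + 35·0.06 + 60.6·0.03
  = 2.450 + 0.798 + 2.100 + 1.818 = 7.166 m^2 sabins.
Required A₂ = 0.161·105/1.50 = 11.270 sabins.
ΔA needed = 11.270 − 7.166 = 4.104 sabins.
Net gain per m^2: Δα = 0.72 − 0.03 = 0.69.
Area = ΔA/Δα = 4.104/0.69 = 5.9 m^2.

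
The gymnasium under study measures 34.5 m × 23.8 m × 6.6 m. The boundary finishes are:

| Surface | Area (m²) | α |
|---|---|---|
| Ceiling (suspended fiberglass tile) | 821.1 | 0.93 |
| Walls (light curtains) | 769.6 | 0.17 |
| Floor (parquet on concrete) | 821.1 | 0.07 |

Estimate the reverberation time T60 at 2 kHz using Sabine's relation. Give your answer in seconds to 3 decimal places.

0.917 s

Summing Sᵢαᵢ: 763.623 + 130.832 + 57.477 → A = 951.932 sabins.
Volume V = 34.5 × 23.8 × 6.6 = 5419.26 m³.
T = 0.161 V/A = 0.161·5419.26/951.932 = 0.917 s.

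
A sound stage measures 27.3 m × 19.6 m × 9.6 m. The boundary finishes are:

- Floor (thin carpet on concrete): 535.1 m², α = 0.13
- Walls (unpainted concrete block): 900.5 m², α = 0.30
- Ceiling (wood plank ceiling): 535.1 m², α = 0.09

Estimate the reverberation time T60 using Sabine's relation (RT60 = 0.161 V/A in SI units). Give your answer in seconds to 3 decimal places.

2.132 sec

Total absorption A = 535.1×0.13 + 900.5×0.30 + 535.1×0.09
  = 69.563 + 270.150 + 48.159 = 387.872 m² sabins.
Room volume: 5136.768 m³.
RT60 = 0.161 · V / A = 0.161 × 5136.768 / 387.872 = 2.132 s.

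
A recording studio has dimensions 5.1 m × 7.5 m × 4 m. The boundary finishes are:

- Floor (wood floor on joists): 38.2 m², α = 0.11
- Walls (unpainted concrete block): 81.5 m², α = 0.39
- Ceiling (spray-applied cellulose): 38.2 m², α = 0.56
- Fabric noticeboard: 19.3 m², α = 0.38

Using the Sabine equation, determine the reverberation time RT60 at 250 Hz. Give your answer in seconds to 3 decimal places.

0.381 s

Summing Sᵢαᵢ: 4.202 + 31.785 + 21.392 + 7.334 → A = 64.713 sabins.
Volume V = 5.1 × 7.5 × 4 = 153 m³.
RT60 = 0.161 · V / A = 0.161 × 153 / 64.713 = 0.381 s.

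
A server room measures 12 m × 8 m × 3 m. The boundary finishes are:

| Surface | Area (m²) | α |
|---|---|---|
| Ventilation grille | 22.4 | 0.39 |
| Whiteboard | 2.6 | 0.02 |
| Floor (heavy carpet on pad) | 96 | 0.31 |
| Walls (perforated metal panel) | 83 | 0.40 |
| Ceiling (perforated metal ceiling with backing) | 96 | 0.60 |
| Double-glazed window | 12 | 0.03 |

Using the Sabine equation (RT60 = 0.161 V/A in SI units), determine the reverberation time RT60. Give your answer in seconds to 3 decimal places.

0.357 seconds

Total absorption A = 22.4×0.39 + 2.6×0.02 + 96×0.31 + 83×0.40 + 96×0.60 + 12×0.03
  = 8.736 + 0.052 + 29.760 + 33.200 + 57.600 + 0.360 = 129.708 m² sabins.
Room volume: 288 m³.
T = 0.161 V/A = 0.161·288/129.708 = 0.357 s.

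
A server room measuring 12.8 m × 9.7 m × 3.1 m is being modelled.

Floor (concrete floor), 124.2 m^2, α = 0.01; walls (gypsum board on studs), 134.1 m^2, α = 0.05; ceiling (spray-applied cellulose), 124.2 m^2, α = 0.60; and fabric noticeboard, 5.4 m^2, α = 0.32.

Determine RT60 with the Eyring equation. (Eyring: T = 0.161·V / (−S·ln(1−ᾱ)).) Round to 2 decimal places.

0.65 seconds

S = Σ Sᵢ = 387.9 m^2.
Σ(Sᵢαᵢ) = 124.2×0.01 + 134.1×0.05 + 124.2×0.60 + 5.4×0.32 = 84.195.
ᾱ = 84.195 / 387.9 = 0.2171.
Eyring denominator: −S ln(1−ᾱ) = 94.939.
V = 12.8 × 9.7 × 3.1 = 384.896 m³.
T = 0.161·V/[−S·ln(1−ᾱ)] = 0.161·384.896/94.939 = 0.65 s.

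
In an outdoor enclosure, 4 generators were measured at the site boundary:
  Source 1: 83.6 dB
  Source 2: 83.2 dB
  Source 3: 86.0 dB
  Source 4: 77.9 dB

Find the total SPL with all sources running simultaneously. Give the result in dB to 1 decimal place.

Σ 10^(Lᵢ/10) = 8.978e+08.
Back to dB: 10·log₁₀ Σ = 89.5 dB.

89.5 dB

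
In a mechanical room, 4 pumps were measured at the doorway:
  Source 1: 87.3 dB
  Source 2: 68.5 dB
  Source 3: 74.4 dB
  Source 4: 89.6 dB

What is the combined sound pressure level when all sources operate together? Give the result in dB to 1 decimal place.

Converting to relative power and adding: 10^(87.3/10) + 10^(68.5/10) + 10^(74.4/10) + 10^(89.6/10) = 1.484e+09.
Combined level = 10 log₁₀(1.484e+09) = 91.7 dB.

91.7 dB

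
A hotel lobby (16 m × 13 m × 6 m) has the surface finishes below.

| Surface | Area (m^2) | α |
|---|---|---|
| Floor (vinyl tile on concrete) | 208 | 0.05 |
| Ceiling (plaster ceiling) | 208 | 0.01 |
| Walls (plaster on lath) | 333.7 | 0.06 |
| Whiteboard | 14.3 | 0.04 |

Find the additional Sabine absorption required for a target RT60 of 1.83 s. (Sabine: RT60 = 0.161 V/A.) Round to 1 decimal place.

76.7 sabins

Total absorption A₁ = 208×0.05 + 208×0.01 + 333.7×0.06 + 14.3×0.04
  = 10.400 + 2.080 + 20.022 + 0.572 = 33.074 m^2 sabins.
V = 1248 m³. Required absorption A₂ = 0.161 × 1248 / 1.83 = 109.797 sabins.
Shortfall: 109.797 − 33.074 = 76.7 sabins.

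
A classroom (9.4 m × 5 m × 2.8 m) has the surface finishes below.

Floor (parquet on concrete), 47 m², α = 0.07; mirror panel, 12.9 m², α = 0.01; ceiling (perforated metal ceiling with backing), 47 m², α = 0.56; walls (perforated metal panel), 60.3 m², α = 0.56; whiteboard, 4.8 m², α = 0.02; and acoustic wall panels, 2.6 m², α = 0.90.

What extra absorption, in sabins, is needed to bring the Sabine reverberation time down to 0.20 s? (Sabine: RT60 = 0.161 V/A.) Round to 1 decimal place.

Total absorption A₁ = 47*0.07 + 12.9*0.01 + 47*0.56 + 60.3*0.56 + 4.8*0.02 + 2.6*0.90
  = 3.290 + 0.129 + 26.320 + 33.768 + 0.096 + 2.340 = 65.943 m² sabins.
Target A₂ = 0.161·131.6/0.20 = 105.938 sabins (V = 131.6 m³).
ΔA = A₂ − A₁ = 105.938 − 65.943 = 40.0 sabins.

40.0 sabins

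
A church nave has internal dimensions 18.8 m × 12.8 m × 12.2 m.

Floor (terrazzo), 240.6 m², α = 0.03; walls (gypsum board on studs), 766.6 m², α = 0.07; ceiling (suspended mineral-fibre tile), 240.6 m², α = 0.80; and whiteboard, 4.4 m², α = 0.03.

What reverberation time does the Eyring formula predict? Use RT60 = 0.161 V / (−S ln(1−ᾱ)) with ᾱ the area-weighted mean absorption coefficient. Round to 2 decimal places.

1.67 seconds

S = Σ Sᵢ = 1252.2 m².
Σ(Sᵢαᵢ) = 240.6×0.03 + 766.6×0.07 + 240.6×0.80 + 4.4×0.03 = 253.492.
ᾱ = 253.492 / 1252.2 = 0.2024.
Eyring denominator: −S ln(1−ᾱ) = 283.183.
V = 18.8 × 12.8 × 12.2 = 2935.808 m³.
T = 0.161·V/[−S·ln(1−ᾱ)] = 0.161·2935.808/283.183 = 1.67 s.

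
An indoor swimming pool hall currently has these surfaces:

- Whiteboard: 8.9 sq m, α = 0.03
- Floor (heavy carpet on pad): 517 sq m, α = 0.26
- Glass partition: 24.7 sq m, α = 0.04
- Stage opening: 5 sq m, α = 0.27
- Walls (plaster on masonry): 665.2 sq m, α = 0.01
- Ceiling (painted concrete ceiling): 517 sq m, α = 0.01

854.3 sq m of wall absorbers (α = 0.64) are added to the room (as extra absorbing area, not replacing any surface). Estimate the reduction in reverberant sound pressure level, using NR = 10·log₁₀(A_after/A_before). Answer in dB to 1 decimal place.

A_before = Σ Sᵢαᵢ = 8.9*0.03 + 517*0.26 + 24.7*0.04 + 5*0.27 + 665.2*0.01 + 517*0.01 = 148.847 sabins.
Treatment contributes 854.3·0.64 = 546.752 sabins.
New total A_after = 695.599 sabins.
Reduction = 10 log₁₀(A_after/A_before) = 10 log₁₀(4.6732) = 6.7 dB.

6.7 dB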